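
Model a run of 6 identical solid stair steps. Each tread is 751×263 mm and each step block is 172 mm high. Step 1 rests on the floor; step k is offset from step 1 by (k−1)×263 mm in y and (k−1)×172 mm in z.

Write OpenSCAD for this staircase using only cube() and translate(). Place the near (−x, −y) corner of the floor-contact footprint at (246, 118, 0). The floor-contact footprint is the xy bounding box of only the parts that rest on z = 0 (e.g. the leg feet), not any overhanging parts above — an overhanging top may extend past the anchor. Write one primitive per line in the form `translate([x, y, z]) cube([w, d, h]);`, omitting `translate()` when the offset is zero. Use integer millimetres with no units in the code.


translate([246, 118, 0]) cube([751, 263, 172]);
translate([246, 381, 172]) cube([751, 263, 172]);
translate([246, 644, 344]) cube([751, 263, 172]);
translate([246, 907, 516]) cube([751, 263, 172]);
translate([246, 1170, 688]) cube([751, 263, 172]);
translate([246, 1433, 860]) cube([751, 263, 172]);


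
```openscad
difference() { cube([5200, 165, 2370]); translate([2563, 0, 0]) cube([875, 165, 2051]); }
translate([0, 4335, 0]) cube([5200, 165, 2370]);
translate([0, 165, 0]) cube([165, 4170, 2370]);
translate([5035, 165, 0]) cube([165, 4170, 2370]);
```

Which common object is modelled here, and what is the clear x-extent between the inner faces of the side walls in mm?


A single room. The interior width is 4870 mm.

Four walls enclosing a rectangle with a door in the front wall — a room. Outside width 5200 minus two 165 mm walls gives 4870 mm.


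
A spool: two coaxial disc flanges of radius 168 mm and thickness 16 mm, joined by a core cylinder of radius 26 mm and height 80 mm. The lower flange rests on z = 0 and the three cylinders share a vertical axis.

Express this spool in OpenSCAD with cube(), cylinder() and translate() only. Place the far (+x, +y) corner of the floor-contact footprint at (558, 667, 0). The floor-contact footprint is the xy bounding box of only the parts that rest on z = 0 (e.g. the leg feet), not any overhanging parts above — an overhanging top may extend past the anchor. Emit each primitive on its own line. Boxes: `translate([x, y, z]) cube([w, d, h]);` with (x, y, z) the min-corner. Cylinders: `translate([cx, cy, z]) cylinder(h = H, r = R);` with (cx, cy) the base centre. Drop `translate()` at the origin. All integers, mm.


translate([390, 499, 0]) cylinder(h = 16, r = 168);
translate([390, 499, 16]) cylinder(h = 80, r = 26);
translate([390, 499, 96]) cylinder(h = 16, r = 168);


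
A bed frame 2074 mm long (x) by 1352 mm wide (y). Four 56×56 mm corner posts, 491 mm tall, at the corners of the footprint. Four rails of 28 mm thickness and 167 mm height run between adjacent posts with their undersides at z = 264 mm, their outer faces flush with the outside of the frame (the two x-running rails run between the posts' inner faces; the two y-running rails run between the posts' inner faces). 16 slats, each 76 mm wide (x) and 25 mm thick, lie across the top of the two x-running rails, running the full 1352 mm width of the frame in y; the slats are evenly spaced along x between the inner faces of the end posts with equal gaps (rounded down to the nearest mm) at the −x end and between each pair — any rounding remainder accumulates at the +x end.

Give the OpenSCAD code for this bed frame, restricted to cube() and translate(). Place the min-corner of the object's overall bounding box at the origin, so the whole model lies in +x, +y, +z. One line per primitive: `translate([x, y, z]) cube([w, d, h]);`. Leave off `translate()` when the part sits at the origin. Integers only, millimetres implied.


cube([56, 56, 491]);
translate([0, 1296, 0]) cube([56, 56, 491]);
translate([2018, 0, 0]) cube([56, 56, 491]);
translate([2018, 1296, 0]) cube([56, 56, 491]);
translate([56, 0, 264]) cube([1962, 28, 167]);
translate([56, 1324, 264]) cube([1962, 28, 167]);
translate([0, 56, 264]) cube([28, 1240, 167]);
translate([2046, 56, 264]) cube([28, 1240, 167]);
translate([99, 0, 431]) cube([76, 1352, 25]);
translate([218, 0, 431]) cube([76, 1352, 25]);
translate([337, 0, 431]) cube([76, 1352, 25]);
translate([456, 0, 431]) cube([76, 1352, 25]);
translate([575, 0, 431]) cube([76, 1352, 25]);
translate([694, 0, 431]) cube([76, 1352, 25]);
translate([813, 0, 431]) cube([76, 1352, 25]);
translate([932, 0, 431]) cube([76, 1352, 25]);
translate([1051, 0, 431]) cube([76, 1352, 25]);
translate([1170, 0, 431]) cube([76, 1352, 25]);
translate([1289, 0, 431]) cube([76, 1352, 25]);
translate([1408, 0, 431]) cube([76, 1352, 25]);
translate([1527, 0, 431]) cube([76, 1352, 25]);
translate([1646, 0, 431]) cube([76, 1352, 25]);
translate([1765, 0, 431]) cube([76, 1352, 25]);
translate([1884, 0, 431]) cube([76, 1352, 25]);


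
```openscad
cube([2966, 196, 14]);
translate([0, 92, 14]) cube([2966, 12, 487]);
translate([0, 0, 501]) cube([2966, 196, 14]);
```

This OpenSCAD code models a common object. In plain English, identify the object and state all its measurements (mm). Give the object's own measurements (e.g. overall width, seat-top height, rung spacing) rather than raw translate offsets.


An I-beam lying along x, 2966 mm long. Overall section height 515 mm. Two flanges 196 mm wide (y) and 14 mm thick, one on the floor and one at the top; a web 12 mm thick runs between them, centred on the flange width.


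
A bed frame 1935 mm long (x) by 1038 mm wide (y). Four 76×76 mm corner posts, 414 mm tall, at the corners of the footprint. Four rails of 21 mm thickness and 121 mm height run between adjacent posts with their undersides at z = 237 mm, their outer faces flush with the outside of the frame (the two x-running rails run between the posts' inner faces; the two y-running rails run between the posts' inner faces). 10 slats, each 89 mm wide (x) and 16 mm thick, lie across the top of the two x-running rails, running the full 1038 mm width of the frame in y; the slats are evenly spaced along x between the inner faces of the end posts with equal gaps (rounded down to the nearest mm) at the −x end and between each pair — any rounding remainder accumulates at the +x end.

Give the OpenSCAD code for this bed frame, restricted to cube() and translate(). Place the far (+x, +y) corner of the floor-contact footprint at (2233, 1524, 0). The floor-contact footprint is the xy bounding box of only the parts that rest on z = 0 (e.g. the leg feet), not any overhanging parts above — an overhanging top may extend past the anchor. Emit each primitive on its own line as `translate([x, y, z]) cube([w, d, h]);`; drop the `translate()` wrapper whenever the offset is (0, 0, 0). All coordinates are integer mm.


translate([298, 486, 0]) cube([76, 76, 414]);
translate([298, 1448, 0]) cube([76, 76, 414]);
translate([2157, 486, 0]) cube([76, 76, 414]);
translate([2157, 1448, 0]) cube([76, 76, 414]);
translate([374, 486, 237]) cube([1783, 21, 121]);
translate([374, 1503, 237]) cube([1783, 21, 121]);
translate([298, 562, 237]) cube([21, 886, 121]);
translate([2212, 562, 237]) cube([21, 886, 121]);
translate([455, 486, 358]) cube([89, 1038, 16]);
translate([625, 486, 358]) cube([89, 1038, 16]);
translate([795, 486, 358]) cube([89, 1038, 16]);
translate([965, 486, 358]) cube([89, 1038, 16]);
translate([1135, 486, 358]) cube([89, 1038, 16]);
translate([1305, 486, 358]) cube([89, 1038, 16]);
translate([1475, 486, 358]) cube([89, 1038, 16]);
translate([1645, 486, 358]) cube([89, 1038, 16]);
translate([1815, 486, 358]) cube([89, 1038, 16]);
translate([1985, 486, 358]) cube([89, 1038, 16]);


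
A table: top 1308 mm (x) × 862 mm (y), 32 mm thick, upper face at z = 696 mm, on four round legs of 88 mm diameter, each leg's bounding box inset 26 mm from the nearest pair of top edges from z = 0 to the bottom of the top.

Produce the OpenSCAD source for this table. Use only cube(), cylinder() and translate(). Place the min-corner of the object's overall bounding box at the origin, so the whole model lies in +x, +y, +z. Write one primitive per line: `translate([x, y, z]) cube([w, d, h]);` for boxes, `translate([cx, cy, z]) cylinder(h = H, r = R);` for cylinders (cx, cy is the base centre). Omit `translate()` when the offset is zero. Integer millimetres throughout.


// leg_h = 696 - 32 = 664
translate([0, 0, 664]) cube([1308, 862, 32]);
translate([70, 70, 0]) cylinder(h = 664, r = 44);
translate([1238, 70, 0]) cylinder(h = 664, r = 44);
translate([70, 792, 0]) cylinder(h = 664, r = 44);
translate([1238, 792, 0]) cylinder(h = 664, r = 44);


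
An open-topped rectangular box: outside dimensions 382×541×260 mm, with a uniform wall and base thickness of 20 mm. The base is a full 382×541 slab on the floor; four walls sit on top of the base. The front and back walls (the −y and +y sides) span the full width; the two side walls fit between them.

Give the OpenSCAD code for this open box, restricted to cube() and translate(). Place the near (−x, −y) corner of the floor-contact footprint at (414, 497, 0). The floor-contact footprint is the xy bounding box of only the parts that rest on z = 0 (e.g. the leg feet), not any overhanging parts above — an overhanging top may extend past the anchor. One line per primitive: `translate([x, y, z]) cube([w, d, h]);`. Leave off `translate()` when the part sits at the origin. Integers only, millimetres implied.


translate([414, 497, 0]) cube([382, 541, 20]);
translate([414, 497, 20]) cube([382, 20, 240]);
translate([414, 1018, 20]) cube([382, 20, 240]);
translate([414, 517, 20]) cube([20, 501, 240]);
translate([776, 517, 20]) cube([20, 501, 240]);


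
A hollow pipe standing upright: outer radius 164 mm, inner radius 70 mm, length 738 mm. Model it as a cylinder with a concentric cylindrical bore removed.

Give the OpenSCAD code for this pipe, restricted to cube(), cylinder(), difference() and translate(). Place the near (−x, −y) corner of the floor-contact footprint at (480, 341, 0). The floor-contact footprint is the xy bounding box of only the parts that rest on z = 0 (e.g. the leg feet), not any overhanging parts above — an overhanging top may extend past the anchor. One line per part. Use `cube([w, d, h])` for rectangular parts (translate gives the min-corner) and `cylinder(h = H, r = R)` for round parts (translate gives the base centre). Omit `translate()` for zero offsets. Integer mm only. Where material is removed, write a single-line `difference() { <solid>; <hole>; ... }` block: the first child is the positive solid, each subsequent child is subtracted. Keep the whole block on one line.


difference() { translate([644, 505, 0]) cylinder(h = 738, r = 164); translate([644, 505, 0]) cylinder(h = 738, r = 70); }


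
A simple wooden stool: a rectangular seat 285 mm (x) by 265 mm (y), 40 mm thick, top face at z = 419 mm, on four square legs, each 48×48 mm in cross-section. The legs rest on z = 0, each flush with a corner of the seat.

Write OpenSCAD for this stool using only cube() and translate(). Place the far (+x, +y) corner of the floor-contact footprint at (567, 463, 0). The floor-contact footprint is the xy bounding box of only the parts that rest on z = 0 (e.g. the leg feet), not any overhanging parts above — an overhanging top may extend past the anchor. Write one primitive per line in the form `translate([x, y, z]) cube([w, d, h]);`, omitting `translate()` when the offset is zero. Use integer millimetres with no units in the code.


translate([282, 198, 379]) cube([285, 265, 40]);
translate([282, 198, 0]) cube([48, 48, 379]);
translate([519, 198, 0]) cube([48, 48, 379]);
translate([282, 415, 0]) cube([48, 48, 379]);
translate([519, 415, 0]) cube([48, 48, 379]);


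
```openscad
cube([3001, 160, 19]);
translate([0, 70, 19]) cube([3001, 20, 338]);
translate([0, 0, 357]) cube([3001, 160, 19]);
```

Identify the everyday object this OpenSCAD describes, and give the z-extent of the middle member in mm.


An I-beam. The web height is 338 mm.

Two wide flanges with a thin centred web — an I-beam. Overall 376 mm minus two 19 mm flanges gives a web of 376 − 2·19 = 338 mm.


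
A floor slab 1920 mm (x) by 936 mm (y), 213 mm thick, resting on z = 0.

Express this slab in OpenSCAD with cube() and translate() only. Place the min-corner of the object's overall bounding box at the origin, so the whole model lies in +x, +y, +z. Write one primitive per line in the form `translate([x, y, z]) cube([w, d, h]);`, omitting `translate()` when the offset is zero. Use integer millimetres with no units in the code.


cube([1920, 936, 213]);


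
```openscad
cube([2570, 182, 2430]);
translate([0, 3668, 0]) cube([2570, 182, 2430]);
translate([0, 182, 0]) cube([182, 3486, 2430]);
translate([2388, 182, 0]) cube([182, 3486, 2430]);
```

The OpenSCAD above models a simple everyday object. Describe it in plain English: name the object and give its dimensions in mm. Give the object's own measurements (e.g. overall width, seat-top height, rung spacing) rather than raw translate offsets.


The wall frame of a small rectangular building: four walls, each 2430 mm tall and 182 mm thick, enclosing a footprint 2570 mm (x) by 3850 mm (y) outside-to-outside, with no floor or roof. The front and back walls (the −y and +y sides) span the full width; the two side walls fit between them.


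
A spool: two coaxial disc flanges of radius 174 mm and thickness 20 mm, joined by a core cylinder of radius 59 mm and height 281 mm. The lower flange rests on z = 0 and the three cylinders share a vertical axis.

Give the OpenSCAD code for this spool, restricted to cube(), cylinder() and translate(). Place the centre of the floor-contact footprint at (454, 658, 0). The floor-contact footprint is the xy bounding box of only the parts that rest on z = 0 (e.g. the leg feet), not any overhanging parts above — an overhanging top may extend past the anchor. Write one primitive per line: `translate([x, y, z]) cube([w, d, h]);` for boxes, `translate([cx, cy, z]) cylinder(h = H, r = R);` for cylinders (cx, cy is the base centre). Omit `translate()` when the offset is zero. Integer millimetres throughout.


translate([454, 658, 0]) cylinder(h = 20, r = 174);
translate([454, 658, 20]) cylinder(h = 281, r = 59);
translate([454, 658, 301]) cylinder(h = 20, r = 174);


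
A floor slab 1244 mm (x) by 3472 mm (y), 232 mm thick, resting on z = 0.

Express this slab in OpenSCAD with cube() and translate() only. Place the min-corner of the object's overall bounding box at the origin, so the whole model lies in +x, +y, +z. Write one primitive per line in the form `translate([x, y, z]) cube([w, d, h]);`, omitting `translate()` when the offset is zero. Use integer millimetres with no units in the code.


cube([1244, 3472, 232]);


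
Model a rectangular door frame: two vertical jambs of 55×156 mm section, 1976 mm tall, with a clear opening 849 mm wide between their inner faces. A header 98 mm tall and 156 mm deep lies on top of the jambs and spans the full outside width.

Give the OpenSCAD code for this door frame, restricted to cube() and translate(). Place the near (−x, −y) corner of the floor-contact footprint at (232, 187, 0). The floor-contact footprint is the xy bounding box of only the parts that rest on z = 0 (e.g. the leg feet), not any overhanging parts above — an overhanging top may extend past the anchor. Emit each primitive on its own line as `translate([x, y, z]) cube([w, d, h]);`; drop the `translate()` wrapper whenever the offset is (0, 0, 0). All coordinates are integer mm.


translate([232, 187, 0]) cube([55, 156, 1976]);
translate([1136, 187, 0]) cube([55, 156, 1976]);
translate([232, 187, 1976]) cube([959, 156, 98]);


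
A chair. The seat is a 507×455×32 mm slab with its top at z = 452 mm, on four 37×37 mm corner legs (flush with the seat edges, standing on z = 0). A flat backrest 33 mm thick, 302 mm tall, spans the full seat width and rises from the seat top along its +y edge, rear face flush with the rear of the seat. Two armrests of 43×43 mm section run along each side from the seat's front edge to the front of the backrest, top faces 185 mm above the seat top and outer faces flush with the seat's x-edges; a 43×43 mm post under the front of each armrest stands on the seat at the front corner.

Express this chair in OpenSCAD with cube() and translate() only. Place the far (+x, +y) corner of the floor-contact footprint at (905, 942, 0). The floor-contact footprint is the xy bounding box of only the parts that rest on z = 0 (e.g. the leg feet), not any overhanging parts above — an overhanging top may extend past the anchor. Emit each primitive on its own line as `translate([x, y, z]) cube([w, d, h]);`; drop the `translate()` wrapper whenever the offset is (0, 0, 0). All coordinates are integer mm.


// leg_h = 452 - 32 = 420
// arm post h = 185 - 43 = 142
translate([398, 487, 420]) cube([507, 455, 32]);
translate([398, 487, 0]) cube([37, 37, 420]);
translate([868, 487, 0]) cube([37, 37, 420]);
translate([398, 905, 0]) cube([37, 37, 420]);
translate([868, 905, 0]) cube([37, 37, 420]);
translate([398, 909, 452]) cube([507, 33, 302]);
translate([398, 487, 594]) cube([43, 422, 43]);
translate([862, 487, 594]) cube([43, 422, 43]);
translate([398, 487, 452]) cube([43, 43, 142]);
translate([862, 487, 452]) cube([43, 43, 142]);


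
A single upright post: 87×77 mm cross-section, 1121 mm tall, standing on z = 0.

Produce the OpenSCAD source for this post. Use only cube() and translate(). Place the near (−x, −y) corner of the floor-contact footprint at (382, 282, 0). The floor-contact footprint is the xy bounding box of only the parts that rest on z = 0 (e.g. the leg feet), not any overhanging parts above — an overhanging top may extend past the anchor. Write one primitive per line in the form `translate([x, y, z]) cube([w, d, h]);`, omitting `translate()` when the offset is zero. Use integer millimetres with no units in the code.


translate([382, 282, 0]) cube([87, 77, 1121]);


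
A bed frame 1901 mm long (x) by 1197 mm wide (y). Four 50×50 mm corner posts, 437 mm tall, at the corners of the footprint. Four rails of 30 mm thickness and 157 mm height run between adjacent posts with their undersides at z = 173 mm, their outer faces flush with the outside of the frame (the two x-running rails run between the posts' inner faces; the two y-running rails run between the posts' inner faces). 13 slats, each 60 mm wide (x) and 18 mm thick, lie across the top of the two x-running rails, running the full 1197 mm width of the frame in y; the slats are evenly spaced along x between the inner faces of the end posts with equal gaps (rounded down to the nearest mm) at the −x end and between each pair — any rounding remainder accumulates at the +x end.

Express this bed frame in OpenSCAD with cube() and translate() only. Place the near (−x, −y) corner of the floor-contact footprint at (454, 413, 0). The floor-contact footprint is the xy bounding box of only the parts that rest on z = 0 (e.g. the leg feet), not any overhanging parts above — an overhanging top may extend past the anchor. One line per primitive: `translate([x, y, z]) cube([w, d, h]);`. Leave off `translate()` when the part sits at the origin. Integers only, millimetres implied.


translate([454, 413, 0]) cube([50, 50, 437]);
translate([454, 1560, 0]) cube([50, 50, 437]);
translate([2305, 413, 0]) cube([50, 50, 437]);
translate([2305, 1560, 0]) cube([50, 50, 437]);
translate([504, 413, 173]) cube([1801, 30, 157]);
translate([504, 1580, 173]) cube([1801, 30, 157]);
translate([454, 463, 173]) cube([30, 1097, 157]);
translate([2325, 463, 173]) cube([30, 1097, 157]);
translate([576, 413, 330]) cube([60, 1197, 18]);
translate([708, 413, 330]) cube([60, 1197, 18]);
translate([840, 413, 330]) cube([60, 1197, 18]);
translate([972, 413, 330]) cube([60, 1197, 18]);
translate([1104, 413, 330]) cube([60, 1197, 18]);
translate([1236, 413, 330]) cube([60, 1197, 18]);
translate([1368, 413, 330]) cube([60, 1197, 18]);
translate([1500, 413, 330]) cube([60, 1197, 18]);
translate([1632, 413, 330]) cube([60, 1197, 18]);
translate([1764, 413, 330]) cube([60, 1197, 18]);
translate([1896, 413, 330]) cube([60, 1197, 18]);
translate([2028, 413, 330]) cube([60, 1197, 18]);
translate([2160, 413, 330]) cube([60, 1197, 18]);


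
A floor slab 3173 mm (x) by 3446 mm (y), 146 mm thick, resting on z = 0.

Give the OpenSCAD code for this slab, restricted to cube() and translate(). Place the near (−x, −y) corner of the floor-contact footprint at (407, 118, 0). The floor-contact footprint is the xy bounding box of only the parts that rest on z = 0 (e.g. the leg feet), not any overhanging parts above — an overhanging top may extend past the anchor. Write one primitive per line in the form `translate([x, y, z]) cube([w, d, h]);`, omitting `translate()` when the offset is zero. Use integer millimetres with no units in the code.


translate([407, 118, 0]) cube([3173, 3446, 146]);


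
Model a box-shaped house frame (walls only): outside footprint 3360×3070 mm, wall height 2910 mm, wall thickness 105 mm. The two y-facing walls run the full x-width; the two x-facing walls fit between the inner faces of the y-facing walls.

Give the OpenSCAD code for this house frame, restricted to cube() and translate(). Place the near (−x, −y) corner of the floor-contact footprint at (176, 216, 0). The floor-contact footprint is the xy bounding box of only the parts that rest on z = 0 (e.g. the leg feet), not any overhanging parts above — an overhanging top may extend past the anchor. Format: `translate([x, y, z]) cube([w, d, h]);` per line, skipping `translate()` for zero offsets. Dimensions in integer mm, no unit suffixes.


translate([176, 216, 0]) cube([3360, 105, 2910]);
translate([176, 3181, 0]) cube([3360, 105, 2910]);
translate([176, 321, 0]) cube([105, 2860, 2910]);
translate([3431, 321, 0]) cube([105, 2860, 2910]);


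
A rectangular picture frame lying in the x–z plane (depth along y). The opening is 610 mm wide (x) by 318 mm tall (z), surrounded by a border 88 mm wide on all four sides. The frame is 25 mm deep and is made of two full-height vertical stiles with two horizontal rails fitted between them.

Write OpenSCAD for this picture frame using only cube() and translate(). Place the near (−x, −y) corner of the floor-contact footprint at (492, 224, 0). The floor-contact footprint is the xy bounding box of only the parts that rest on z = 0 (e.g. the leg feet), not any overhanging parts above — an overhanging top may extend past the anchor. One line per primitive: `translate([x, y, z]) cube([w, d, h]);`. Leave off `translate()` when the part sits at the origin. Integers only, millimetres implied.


translate([492, 224, 0]) cube([88, 25, 494]);
translate([1190, 224, 0]) cube([88, 25, 494]);
translate([580, 224, 0]) cube([610, 25, 88]);
translate([580, 224, 406]) cube([610, 25, 88]);


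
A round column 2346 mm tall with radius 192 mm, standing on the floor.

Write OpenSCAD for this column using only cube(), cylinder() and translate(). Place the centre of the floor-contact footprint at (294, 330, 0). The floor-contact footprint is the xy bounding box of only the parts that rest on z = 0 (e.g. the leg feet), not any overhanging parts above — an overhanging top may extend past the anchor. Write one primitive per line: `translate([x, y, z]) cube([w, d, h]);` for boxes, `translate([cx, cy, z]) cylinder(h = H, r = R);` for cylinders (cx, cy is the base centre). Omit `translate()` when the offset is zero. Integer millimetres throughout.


translate([294, 330, 0]) cylinder(h = 2346, r = 192);


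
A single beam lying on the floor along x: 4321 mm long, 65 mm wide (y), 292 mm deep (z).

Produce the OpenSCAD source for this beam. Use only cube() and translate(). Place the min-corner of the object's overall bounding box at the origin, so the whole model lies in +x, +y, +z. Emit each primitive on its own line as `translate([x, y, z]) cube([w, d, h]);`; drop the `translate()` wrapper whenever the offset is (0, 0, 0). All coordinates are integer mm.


cube([4321, 65, 292]);


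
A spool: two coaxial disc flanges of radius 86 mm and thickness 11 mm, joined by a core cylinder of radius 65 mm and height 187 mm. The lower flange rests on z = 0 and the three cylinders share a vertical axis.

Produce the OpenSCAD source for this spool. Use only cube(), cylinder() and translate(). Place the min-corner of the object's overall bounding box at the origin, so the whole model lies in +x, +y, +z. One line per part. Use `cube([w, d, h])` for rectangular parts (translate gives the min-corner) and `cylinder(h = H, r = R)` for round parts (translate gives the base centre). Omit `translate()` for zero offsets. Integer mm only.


translate([86, 86, 0]) cylinder(h = 11, r = 86);
translate([86, 86, 11]) cylinder(h = 187, r = 65);
translate([86, 86, 198]) cylinder(h = 11, r = 86);


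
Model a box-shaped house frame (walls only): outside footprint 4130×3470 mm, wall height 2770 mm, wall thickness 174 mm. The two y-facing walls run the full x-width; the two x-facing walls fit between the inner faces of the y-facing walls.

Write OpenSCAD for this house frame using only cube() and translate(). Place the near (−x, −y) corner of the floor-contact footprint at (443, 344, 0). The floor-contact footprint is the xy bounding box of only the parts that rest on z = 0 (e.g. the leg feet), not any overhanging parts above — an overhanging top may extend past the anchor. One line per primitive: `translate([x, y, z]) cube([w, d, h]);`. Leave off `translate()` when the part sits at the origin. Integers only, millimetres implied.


translate([443, 344, 0]) cube([4130, 174, 2770]);
translate([443, 3640, 0]) cube([4130, 174, 2770]);
translate([443, 518, 0]) cube([174, 3122, 2770]);
translate([4399, 518, 0]) cube([174, 3122, 2770]);


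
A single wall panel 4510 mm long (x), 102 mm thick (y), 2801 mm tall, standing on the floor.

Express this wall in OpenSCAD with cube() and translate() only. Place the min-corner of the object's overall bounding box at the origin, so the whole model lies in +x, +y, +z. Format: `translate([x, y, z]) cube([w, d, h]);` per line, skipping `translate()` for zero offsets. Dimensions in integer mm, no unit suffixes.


cube([4510, 102, 2801]);


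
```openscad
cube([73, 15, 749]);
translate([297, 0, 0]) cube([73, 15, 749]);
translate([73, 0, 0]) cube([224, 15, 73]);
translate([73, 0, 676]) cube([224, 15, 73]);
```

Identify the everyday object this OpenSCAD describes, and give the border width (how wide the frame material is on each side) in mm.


A picture frame. The border width is 73 mm.

Four thin pieces enclosing a rectangular opening — a picture frame. The two full-height stiles are 749 mm tall; the top rail sits at z = 676 and is 73 mm tall, so the border above the opening is 749 − 676 = 73 mm, matching the stile x-width.


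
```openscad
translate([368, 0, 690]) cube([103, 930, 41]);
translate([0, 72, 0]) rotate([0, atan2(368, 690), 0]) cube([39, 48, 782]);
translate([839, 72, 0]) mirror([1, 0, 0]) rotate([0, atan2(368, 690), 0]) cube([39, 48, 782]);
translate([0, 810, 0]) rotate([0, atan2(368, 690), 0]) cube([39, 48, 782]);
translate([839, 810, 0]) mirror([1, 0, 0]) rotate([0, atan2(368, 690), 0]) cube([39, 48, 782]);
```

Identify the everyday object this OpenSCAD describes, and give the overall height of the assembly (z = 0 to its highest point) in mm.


A sawhorse. The overall height is 731 mm.

A beam across two mirrored pairs of raked legs — a sawhorse. The beam's underside is at z = 690 (matching the legs' vertical rise in atan2(368, 690)) and the beam is 41 mm tall, so its top is at 690 + 41 = 731 mm. The raked legs top out at the beam's underside, so that is the highest point.


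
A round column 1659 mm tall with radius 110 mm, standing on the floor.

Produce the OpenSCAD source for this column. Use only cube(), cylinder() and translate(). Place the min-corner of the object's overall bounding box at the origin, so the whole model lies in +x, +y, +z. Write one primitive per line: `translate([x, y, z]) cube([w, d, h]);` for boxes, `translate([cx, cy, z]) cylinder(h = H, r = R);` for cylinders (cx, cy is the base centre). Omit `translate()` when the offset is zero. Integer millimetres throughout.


translate([110, 110, 0]) cylinder(h = 1659, r = 110);


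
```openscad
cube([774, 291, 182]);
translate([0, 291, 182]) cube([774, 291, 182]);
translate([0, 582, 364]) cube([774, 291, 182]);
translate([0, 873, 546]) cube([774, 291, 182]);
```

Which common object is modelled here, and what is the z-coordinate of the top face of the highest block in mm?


A staircase. The total rise is 728 mm.

4 identical blocks, each offset up and back from the previous — a staircase. Each step is 182 mm tall and there are 4 of them, so the total rise is 4 × 182 = 728 mm.


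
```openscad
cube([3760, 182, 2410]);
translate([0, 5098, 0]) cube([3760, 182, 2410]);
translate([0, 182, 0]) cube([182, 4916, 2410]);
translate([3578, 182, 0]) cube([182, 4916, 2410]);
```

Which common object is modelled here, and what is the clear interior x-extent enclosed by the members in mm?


A house (or room) frame. The interior width is 3396 mm.

Four 2410 mm walls enclosing a rectangle with no floor or roof — a room or house frame. Outside width is 3760 mm and wall thickness is 182 mm, so the interior width is 3760 − 2 × 182 = 3396 mm.


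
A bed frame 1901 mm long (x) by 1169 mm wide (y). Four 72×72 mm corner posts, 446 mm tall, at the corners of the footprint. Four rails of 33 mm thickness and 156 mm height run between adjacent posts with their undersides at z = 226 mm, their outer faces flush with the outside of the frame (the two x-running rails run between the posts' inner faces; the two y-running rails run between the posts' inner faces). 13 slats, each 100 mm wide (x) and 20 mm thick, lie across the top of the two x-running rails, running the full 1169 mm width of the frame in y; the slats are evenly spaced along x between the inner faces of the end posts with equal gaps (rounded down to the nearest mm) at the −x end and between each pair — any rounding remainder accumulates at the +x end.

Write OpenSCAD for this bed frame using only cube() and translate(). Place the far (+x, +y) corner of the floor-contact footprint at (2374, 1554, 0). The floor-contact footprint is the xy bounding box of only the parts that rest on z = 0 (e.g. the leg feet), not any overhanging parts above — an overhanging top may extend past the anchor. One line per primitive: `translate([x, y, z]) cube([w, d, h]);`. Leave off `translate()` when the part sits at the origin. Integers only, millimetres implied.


translate([473, 385, 0]) cube([72, 72, 446]);
translate([473, 1482, 0]) cube([72, 72, 446]);
translate([2302, 385, 0]) cube([72, 72, 446]);
translate([2302, 1482, 0]) cube([72, 72, 446]);
translate([545, 385, 226]) cube([1757, 33, 156]);
translate([545, 1521, 226]) cube([1757, 33, 156]);
translate([473, 457, 226]) cube([33, 1025, 156]);
translate([2341, 457, 226]) cube([33, 1025, 156]);
translate([577, 385, 382]) cube([100, 1169, 20]);
translate([709, 385, 382]) cube([100, 1169, 20]);
translate([841, 385, 382]) cube([100, 1169, 20]);
translate([973, 385, 382]) cube([100, 1169, 20]);
translate([1105, 385, 382]) cube([100, 1169, 20]);
translate([1237, 385, 382]) cube([100, 1169, 20]);
translate([1369, 385, 382]) cube([100, 1169, 20]);
translate([1501, 385, 382]) cube([100, 1169, 20]);
translate([1633, 385, 382]) cube([100, 1169, 20]);
translate([1765, 385, 382]) cube([100, 1169, 20]);
translate([1897, 385, 382]) cube([100, 1169, 20]);
translate([2029, 385, 382]) cube([100, 1169, 20]);
translate([2161, 385, 382]) cube([100, 1169, 20]);


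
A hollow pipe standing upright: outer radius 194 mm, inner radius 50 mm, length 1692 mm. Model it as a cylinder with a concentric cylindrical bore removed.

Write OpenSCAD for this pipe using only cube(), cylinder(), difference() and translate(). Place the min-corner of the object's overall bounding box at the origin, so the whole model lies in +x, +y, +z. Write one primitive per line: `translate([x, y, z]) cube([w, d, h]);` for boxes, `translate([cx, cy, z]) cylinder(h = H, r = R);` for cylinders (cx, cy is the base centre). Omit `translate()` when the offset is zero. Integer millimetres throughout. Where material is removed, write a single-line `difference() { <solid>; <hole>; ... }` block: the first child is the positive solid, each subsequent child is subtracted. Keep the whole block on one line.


difference() { translate([194, 194, 0]) cylinder(h = 1692, r = 194); translate([194, 194, 0]) cylinder(h = 1692, r = 50); }


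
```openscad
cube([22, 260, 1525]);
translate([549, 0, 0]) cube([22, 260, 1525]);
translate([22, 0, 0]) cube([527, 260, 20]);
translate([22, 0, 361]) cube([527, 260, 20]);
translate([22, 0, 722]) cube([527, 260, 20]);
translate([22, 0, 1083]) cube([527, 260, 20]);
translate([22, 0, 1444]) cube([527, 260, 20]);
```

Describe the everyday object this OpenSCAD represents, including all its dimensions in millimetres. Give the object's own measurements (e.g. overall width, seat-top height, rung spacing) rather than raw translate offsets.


An open bookshelf. Two side panels, each 22 mm thick, 260 mm deep and 1525 mm tall, stand 571 mm apart (outside-to-outside). Between them sit 5 shelves, each 20 mm thick and 260 mm deep, spanning the full gap between the sides. The bottom shelf rests on the floor (its underside at z = 0) and the clear gap between one shelf's top and the next shelf's underside is 341 mm.


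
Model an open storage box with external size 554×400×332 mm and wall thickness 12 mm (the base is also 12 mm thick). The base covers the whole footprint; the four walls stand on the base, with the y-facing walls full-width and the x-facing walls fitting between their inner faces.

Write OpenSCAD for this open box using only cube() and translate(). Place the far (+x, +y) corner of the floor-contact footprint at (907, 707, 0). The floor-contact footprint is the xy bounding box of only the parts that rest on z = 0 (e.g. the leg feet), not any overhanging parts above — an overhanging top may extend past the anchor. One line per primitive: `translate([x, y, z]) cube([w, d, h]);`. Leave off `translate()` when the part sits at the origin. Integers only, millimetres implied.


translate([353, 307, 0]) cube([554, 400, 12]);
translate([353, 307, 12]) cube([554, 12, 320]);
translate([353, 695, 12]) cube([554, 12, 320]);
translate([353, 319, 12]) cube([12, 376, 320]);
translate([895, 319, 12]) cube([12, 376, 320]);


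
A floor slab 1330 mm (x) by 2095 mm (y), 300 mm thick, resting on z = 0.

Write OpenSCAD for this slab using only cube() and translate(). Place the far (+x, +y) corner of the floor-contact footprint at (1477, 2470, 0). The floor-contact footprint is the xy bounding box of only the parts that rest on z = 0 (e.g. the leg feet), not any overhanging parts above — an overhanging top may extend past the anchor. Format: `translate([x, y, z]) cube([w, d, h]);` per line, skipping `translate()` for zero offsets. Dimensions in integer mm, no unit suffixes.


translate([147, 375, 0]) cube([1330, 2095, 300]);


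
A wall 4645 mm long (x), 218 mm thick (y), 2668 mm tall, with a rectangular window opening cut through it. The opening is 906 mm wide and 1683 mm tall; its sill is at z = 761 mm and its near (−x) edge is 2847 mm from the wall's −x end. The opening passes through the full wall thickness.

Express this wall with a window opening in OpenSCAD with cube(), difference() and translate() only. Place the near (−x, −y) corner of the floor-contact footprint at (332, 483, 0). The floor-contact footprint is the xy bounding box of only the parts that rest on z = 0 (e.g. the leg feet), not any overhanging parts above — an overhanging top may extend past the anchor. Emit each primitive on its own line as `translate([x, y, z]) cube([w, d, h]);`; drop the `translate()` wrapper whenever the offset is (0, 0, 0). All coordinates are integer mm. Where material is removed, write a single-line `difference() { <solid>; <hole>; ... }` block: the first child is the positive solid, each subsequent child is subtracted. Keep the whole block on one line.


difference() { translate([332, 483, 0]) cube([4645, 218, 2668]); translate([3179, 483, 761]) cube([906, 218, 1683]); }


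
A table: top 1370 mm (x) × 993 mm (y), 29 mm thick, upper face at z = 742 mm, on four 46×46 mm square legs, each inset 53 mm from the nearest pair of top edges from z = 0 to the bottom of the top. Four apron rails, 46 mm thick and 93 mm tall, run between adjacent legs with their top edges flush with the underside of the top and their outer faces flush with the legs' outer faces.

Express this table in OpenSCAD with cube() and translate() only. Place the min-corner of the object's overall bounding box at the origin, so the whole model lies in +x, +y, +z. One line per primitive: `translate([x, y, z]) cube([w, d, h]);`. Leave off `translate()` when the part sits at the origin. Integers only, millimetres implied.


translate([0, 0, 713]) cube([1370, 993, 29]);
translate([53, 53, 0]) cube([46, 46, 713]);
translate([1271, 53, 0]) cube([46, 46, 713]);
translate([53, 894, 0]) cube([46, 46, 713]);
translate([1271, 894, 0]) cube([46, 46, 713]);
translate([99, 53, 620]) cube([1172, 46, 93]);
translate([99, 894, 620]) cube([1172, 46, 93]);
translate([53, 99, 620]) cube([46, 795, 93]);
translate([1271, 99, 620]) cube([46, 795, 93]);


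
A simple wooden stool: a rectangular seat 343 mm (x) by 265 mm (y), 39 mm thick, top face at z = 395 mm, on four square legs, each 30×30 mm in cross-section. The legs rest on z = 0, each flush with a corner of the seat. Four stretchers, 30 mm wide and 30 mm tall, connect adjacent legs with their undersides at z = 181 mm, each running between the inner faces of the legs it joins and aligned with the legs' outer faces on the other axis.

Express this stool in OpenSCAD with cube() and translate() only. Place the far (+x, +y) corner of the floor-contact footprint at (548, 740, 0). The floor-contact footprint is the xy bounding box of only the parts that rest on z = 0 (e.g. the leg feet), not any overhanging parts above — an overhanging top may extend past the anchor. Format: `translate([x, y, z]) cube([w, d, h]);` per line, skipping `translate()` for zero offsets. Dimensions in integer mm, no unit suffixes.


translate([205, 475, 356]) cube([343, 265, 39]);
translate([205, 475, 0]) cube([30, 30, 356]);
translate([518, 475, 0]) cube([30, 30, 356]);
translate([205, 710, 0]) cube([30, 30, 356]);
translate([518, 710, 0]) cube([30, 30, 356]);
translate([235, 475, 181]) cube([283, 30, 30]);
translate([235, 710, 181]) cube([283, 30, 30]);
translate([205, 505, 181]) cube([30, 205, 30]);
translate([518, 505, 181]) cube([30, 205, 30]);


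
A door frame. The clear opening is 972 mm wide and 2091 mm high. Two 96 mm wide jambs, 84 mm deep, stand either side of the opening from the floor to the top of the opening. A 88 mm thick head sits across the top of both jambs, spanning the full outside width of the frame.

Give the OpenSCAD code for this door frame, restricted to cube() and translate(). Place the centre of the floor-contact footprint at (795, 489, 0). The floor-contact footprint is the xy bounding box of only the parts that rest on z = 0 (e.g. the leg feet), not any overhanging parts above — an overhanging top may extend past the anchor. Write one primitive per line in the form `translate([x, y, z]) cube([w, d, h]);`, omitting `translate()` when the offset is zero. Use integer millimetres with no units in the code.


translate([213, 447, 0]) cube([96, 84, 2091]);
translate([1281, 447, 0]) cube([96, 84, 2091]);
translate([213, 447, 2091]) cube([1164, 84, 88]);


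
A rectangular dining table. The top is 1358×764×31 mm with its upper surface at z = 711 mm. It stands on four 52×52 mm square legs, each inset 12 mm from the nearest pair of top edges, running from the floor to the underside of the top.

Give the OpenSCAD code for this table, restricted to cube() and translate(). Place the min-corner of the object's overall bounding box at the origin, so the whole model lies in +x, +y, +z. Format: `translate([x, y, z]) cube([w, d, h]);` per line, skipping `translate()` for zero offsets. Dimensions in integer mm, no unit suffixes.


// leg_h = 711 - 31 = 680
translate([0, 0, 680]) cube([1358, 764, 31]);
translate([12, 12, 0]) cube([52, 52, 680]);
translate([1294, 12, 0]) cube([52, 52, 680]);
translate([12, 700, 0]) cube([52, 52, 680]);
translate([1294, 700, 0]) cube([52, 52, 680]);
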